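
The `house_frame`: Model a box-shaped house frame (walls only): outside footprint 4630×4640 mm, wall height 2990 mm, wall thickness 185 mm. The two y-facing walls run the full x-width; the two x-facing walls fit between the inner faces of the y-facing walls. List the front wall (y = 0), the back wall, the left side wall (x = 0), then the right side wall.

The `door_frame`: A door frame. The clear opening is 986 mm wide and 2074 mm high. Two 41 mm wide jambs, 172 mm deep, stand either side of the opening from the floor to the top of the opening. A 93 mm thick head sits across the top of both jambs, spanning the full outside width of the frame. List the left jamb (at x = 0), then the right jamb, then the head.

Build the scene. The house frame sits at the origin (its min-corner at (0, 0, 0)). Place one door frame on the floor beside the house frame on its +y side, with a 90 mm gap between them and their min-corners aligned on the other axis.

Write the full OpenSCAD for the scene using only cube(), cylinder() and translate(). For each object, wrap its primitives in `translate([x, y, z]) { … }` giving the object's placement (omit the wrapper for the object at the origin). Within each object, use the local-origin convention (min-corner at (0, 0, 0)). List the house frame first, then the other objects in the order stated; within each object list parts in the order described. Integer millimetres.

cube([4630, 185, 2990]);
translate([0, 4455, 0]) cube([4630, 185, 2990]);
translate([0, 185, 0]) cube([185, 4270, 2990]);
translate([4445, 185, 0]) cube([185, 4270, 2990]);
translate([0, 4730, 0]) {
  cube([41, 172, 2074]);
  translate([1027, 0, 0]) cube([41, 172, 2074]);
  translate([0, 0, 2074]) cube([1068, 172, 93]);
}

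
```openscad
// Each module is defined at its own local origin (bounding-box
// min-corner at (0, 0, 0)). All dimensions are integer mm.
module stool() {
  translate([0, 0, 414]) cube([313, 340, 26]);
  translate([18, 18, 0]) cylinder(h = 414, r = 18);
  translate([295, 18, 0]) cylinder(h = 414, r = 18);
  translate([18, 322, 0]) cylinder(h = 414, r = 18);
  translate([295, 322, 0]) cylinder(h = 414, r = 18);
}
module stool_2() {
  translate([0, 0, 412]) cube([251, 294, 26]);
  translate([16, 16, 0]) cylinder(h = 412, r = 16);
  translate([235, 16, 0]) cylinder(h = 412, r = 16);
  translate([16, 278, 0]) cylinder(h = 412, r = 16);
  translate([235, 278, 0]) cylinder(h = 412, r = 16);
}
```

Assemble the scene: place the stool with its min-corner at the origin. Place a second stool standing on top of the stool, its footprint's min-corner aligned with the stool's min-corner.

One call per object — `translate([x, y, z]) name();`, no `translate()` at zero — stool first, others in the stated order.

stool();
translate([0, 0, 440]) stool_2();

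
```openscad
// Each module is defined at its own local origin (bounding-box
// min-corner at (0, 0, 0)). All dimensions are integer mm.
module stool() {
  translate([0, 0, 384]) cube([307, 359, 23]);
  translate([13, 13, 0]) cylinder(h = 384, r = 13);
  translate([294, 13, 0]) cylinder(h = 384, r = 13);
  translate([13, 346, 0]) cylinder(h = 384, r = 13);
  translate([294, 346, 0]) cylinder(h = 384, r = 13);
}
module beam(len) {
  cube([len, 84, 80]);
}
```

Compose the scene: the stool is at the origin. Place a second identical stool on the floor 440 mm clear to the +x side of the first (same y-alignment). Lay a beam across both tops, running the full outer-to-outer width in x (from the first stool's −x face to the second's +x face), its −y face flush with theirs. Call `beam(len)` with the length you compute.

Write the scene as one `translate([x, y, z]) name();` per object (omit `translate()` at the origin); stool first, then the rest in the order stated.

stool();
translate([747, 0, 0]) stool();
translate([0, 0, 407]) beam(1054);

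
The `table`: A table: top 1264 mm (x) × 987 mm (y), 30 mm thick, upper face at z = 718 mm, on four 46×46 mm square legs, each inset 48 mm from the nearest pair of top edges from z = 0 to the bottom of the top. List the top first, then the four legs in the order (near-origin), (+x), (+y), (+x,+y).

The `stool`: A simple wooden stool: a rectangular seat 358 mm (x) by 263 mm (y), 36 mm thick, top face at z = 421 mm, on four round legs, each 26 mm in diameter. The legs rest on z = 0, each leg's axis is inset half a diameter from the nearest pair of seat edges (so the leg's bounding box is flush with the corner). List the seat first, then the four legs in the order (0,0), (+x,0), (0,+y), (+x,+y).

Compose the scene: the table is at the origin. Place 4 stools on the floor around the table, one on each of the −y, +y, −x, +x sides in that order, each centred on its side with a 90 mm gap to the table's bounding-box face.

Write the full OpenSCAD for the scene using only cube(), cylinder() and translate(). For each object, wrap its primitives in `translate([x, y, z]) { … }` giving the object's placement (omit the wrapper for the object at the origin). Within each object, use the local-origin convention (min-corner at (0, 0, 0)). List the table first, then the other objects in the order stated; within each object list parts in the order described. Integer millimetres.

translate([0, 0, 688]) cube([1264, 987, 30]);
translate([48, 48, 0]) cube([46, 46, 688]);
translate([1170, 48, 0]) cube([46, 46, 688]);
translate([48, 893, 0]) cube([46, 46, 688]);
translate([1170, 893, 0]) cube([46, 46, 688]);
translate([453, -353, 0]) {
  translate([0, 0, 385]) cube([358, 263, 36]);
  translate([13, 13, 0]) cylinder(h = 385, r = 13);
  translate([345, 13, 0]) cylinder(h = 385, r = 13);
  translate([13, 250, 0]) cylinder(h = 385, r = 13);
  translate([345, 250, 0]) cylinder(h = 385, r = 13);
}
translate([453, 1077, 0]) {
  translate([0, 0, 385]) cube([358, 263, 36]);
  translate([13, 13, 0]) cylinder(h = 385, r = 13);
  translate([345, 13, 0]) cylinder(h = 385, r = 13);
  translate([13, 250, 0]) cylinder(h = 385, r = 13);
  translate([345, 250, 0]) cylinder(h = 385, r = 13);
}
translate([-448, 362, 0]) {
  translate([0, 0, 385]) cube([358, 263, 36]);
  translate([13, 13, 0]) cylinder(h = 385, r = 13);
  translate([345, 13, 0]) cylinder(h = 385, r = 13);
  translate([13, 250, 0]) cylinder(h = 385, r = 13);
  translate([345, 250, 0]) cylinder(h = 385, r = 13);
}
translate([1354, 362, 0]) {
  translate([0, 0, 385]) cube([358, 263, 36]);
  translate([13, 13, 0]) cylinder(h = 385, r = 13);
  translate([345, 13, 0]) cylinder(h = 385, r = 13);
  translate([13, 250, 0]) cylinder(h = 385, r = 13);
  translate([345, 250, 0]) cylinder(h = 385, r = 13);
}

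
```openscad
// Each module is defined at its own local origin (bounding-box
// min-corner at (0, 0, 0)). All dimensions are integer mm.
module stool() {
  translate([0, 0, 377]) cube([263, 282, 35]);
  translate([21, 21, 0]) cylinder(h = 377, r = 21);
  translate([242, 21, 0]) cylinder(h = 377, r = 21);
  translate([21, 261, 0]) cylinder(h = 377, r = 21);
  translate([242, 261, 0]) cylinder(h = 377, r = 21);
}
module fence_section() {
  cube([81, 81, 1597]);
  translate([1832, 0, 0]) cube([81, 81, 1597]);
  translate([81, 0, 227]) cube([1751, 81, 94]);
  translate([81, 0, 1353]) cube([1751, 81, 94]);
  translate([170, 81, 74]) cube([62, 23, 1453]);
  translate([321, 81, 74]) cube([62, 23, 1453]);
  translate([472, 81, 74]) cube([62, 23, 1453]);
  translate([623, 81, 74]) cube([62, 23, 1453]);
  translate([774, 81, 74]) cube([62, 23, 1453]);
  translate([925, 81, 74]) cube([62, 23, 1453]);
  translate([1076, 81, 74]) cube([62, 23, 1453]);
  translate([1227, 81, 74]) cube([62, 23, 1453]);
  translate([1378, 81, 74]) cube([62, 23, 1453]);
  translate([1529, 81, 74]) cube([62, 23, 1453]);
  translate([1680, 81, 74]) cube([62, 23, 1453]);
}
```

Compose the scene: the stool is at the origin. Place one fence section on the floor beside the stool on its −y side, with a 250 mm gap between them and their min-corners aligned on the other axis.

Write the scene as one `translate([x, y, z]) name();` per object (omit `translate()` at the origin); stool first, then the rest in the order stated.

stool();
translate([0, -354, 0]) fence_section();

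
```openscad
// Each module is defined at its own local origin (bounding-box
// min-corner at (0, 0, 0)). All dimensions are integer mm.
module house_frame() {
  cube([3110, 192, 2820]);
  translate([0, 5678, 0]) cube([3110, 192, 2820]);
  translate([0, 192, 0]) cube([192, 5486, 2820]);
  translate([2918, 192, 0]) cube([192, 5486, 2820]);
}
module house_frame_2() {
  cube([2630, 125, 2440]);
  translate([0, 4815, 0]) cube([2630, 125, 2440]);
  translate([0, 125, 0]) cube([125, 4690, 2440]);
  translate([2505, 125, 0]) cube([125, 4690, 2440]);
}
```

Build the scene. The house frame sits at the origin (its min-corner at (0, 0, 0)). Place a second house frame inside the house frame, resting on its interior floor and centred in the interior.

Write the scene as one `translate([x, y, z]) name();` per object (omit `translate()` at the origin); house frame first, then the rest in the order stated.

house_frame();
translate([240, 465, 0]) house_frame_2();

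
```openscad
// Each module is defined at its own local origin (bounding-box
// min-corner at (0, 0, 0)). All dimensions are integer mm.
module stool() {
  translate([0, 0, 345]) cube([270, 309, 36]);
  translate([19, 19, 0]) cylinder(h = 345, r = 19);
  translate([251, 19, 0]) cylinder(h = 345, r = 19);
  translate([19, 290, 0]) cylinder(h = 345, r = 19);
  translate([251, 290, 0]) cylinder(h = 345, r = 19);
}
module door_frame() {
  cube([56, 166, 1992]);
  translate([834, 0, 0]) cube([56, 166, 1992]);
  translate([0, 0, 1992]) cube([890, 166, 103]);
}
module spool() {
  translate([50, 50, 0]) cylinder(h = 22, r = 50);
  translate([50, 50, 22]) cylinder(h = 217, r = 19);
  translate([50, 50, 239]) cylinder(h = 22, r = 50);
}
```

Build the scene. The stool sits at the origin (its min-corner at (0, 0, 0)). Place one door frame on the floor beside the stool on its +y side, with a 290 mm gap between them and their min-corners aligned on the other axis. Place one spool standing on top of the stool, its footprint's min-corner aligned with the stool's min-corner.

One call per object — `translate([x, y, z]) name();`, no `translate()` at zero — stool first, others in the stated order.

stool();
translate([0, 599, 0]) door_frame();
translate([0, 0, 381]) spool();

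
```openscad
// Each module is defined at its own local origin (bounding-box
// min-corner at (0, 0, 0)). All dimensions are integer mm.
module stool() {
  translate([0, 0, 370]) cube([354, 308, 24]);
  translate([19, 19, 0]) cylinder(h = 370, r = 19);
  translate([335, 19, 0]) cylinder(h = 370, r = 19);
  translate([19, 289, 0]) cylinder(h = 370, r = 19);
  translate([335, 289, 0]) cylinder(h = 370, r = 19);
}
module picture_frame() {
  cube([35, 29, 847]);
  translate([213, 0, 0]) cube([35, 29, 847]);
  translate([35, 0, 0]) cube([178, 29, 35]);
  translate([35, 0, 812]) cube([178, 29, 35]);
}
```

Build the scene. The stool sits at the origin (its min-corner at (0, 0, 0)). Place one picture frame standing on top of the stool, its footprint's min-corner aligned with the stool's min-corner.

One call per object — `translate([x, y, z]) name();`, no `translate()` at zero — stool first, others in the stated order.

stool();
translate([0, 0, 394]) picture_frame();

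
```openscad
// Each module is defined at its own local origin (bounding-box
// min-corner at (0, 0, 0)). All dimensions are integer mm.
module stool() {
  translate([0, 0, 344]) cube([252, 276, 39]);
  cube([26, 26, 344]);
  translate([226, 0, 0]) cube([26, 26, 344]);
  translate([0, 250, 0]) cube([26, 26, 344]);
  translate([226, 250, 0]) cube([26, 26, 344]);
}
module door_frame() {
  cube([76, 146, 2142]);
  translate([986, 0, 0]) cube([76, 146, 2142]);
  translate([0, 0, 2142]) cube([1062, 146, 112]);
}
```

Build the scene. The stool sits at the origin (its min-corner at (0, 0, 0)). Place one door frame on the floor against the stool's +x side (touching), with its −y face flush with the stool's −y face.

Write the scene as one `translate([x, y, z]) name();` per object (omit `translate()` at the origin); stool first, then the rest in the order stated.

stool();
translate([252, 0, 0]) door_frame();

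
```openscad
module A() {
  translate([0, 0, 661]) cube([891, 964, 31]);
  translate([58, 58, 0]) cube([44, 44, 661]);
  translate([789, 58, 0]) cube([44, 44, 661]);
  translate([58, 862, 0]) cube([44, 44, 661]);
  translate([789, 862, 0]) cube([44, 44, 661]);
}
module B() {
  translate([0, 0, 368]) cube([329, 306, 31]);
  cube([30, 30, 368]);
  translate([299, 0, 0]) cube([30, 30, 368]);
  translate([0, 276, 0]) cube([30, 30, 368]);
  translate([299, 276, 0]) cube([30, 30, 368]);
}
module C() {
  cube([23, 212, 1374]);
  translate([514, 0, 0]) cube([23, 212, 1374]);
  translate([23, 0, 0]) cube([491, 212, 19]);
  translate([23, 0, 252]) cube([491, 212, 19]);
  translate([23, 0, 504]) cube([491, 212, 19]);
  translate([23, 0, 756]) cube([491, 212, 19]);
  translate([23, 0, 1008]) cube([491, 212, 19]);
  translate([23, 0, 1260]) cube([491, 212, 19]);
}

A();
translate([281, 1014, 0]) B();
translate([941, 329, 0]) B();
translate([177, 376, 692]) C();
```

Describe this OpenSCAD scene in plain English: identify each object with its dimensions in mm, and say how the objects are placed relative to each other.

A is a rectangular dining table. The top is 891×964×31 mm with its upper surface at z = 692 mm. It stands on four 44×44 mm square legs, each inset 58 mm from the nearest pair of top edges, running from the floor to the underside of the top.

B is a four-legged stool. The seat is 329×306 mm, 31 mm thick, top at z = 399 mm. It stands on four square legs, each 30×30 mm in cross-section, from z = 0 to the seat underside, each flush with a corner of the seat.

C is an open bookshelf. Two side panels, each 23 mm thick, 212 mm deep and 1374 mm tall, stand 537 mm apart (outside-to-outside). Between them sit 6 shelves, each 19 mm thick and 212 mm deep, spanning the full gap between the sides. The bottom shelf rests on the floor (its underside at z = 0) and the clear gap between one shelf's top and the next shelf's underside is 233 mm.

Two stools sit around the table at the +y, +x sides. The bookshelf is on top of the table, centred.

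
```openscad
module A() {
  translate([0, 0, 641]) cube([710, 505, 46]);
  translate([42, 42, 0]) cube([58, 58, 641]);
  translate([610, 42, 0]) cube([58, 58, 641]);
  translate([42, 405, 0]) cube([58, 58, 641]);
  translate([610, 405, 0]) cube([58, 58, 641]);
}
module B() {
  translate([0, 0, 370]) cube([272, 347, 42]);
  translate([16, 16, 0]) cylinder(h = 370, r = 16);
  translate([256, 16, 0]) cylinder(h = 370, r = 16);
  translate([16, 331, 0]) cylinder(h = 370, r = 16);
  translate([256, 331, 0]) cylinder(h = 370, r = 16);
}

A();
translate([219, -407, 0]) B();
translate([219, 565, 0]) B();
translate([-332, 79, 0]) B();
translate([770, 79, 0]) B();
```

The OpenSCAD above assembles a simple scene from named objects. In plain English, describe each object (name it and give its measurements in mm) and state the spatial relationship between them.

A is a table with a 710×505 mm rectangular top, 46 mm thick, top surface at z = 687 mm, supported by four 58×58 mm square legs, each inset 42 mm from the nearest pair of top edges, running from the floor.

B is a four-legged stool. The seat is 272×347 mm, 42 mm thick, top at z = 412 mm. It stands on four round legs, each 32 mm in diameter, from z = 0 to the seat underside, each leg's axis is inset half a diameter from the nearest pair of seat edges (so the leg's bounding box is flush with the corner).

Four stools sit around the table at the −y, +y, −x, +x sides.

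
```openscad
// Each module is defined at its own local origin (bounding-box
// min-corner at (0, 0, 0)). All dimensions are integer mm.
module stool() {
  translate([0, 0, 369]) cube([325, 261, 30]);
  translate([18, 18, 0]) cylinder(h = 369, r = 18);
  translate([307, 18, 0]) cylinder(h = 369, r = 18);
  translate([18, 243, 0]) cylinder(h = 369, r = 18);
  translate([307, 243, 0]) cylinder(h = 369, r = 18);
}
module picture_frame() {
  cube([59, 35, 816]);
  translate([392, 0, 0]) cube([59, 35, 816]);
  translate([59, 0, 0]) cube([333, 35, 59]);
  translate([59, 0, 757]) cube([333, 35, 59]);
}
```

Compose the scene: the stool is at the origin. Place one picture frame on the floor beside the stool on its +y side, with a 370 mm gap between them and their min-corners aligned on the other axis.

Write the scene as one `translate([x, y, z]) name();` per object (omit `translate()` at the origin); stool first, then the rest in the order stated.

stool();
translate([0, 631, 0]) picture_frame();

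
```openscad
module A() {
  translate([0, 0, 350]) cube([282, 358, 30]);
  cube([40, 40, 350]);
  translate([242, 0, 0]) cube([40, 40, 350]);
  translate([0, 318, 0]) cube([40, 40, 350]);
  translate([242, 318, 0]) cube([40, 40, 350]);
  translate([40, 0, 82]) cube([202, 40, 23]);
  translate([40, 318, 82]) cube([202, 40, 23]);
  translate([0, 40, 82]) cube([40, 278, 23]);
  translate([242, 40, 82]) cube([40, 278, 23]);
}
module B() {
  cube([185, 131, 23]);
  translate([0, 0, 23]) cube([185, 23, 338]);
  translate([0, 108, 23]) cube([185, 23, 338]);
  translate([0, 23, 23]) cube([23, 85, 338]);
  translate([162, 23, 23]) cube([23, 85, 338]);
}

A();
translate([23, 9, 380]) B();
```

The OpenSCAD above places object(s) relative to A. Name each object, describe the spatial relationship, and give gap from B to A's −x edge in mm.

A is a stool. B is an open box. The open box is on top of the stool. The gap from the open box to the stool's −x edge is 23 mm.

The open box's min-x is at 23; the stool's min-x is 0; gap = 23 mm.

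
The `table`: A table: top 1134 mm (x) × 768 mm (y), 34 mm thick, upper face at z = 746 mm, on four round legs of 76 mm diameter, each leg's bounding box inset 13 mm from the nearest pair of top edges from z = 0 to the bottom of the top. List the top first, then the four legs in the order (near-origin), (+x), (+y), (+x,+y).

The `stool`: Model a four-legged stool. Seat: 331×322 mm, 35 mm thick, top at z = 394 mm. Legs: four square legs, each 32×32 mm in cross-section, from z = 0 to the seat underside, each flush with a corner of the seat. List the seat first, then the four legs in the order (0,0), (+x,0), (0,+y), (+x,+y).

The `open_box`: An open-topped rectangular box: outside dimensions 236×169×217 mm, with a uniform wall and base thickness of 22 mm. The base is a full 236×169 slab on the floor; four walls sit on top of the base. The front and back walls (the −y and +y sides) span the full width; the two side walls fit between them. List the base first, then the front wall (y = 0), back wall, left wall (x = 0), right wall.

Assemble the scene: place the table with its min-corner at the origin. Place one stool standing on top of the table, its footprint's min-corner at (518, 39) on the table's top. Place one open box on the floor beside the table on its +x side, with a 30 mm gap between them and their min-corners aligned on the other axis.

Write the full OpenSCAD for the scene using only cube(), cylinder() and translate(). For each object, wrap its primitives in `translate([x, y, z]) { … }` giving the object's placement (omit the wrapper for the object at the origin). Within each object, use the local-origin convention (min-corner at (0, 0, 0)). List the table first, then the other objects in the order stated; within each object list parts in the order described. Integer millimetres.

translate([0, 0, 712]) cube([1134, 768, 34]);
translate([51, 51, 0]) cylinder(h = 712, r = 38);
translate([1083, 51, 0]) cylinder(h = 712, r = 38);
translate([51, 717, 0]) cylinder(h = 712, r = 38);
translate([1083, 717, 0]) cylinder(h = 712, r = 38);
translate([518, 39, 746]) {
  translate([0, 0, 359]) cube([331, 322, 35]);
  cube([32, 32, 359]);
  translate([299, 0, 0]) cube([32, 32, 359]);
  translate([0, 290, 0]) cube([32, 32, 359]);
  translate([299, 290, 0]) cube([32, 32, 359]);
}
translate([1164, 0, 0]) {
  cube([236, 169, 22]);
  translate([0, 0, 22]) cube([236, 22, 195]);
  translate([0, 147, 22]) cube([236, 22, 195]);
  translate([0, 22, 22]) cube([22, 125, 195]);
  translate([214, 22, 22]) cube([22, 125, 195]);
}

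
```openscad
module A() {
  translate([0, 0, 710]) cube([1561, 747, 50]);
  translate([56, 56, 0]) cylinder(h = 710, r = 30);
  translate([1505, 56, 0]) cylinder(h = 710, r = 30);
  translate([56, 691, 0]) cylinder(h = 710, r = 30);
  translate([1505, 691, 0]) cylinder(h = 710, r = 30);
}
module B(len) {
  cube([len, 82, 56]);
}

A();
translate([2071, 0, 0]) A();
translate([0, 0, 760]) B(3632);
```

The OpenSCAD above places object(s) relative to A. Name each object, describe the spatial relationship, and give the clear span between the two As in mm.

A is a table. B is a beam. A beam spans the tops of two tables. The clear span between the two tables is 510 mm.

Second table starts at x = 2071; first ends at x = 1561; clear span = 2071 − 1561 = 510 mm.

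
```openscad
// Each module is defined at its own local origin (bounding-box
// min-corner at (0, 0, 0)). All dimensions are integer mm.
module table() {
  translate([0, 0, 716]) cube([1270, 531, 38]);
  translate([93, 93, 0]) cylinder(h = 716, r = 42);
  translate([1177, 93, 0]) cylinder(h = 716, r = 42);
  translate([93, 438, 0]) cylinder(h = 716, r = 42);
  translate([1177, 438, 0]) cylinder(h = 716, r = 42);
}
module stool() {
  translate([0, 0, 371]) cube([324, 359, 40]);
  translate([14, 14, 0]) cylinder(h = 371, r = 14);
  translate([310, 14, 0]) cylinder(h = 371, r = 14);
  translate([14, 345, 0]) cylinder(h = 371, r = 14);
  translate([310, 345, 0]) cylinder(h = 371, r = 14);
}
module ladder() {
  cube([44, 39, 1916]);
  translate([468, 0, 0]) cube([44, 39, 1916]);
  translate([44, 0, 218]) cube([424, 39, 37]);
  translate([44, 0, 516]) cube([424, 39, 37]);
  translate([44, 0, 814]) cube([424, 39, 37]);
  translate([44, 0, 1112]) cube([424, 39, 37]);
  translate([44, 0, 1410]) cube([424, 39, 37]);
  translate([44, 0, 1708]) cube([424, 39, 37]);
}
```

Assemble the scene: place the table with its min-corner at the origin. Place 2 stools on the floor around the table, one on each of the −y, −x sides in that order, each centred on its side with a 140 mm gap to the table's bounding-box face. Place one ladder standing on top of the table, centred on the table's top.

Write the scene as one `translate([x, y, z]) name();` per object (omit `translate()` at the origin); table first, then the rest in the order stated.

table();
translate([473, -499, 0]) stool();
translate([-464, 86, 0]) stool();
translate([379, 246, 754]) ladder();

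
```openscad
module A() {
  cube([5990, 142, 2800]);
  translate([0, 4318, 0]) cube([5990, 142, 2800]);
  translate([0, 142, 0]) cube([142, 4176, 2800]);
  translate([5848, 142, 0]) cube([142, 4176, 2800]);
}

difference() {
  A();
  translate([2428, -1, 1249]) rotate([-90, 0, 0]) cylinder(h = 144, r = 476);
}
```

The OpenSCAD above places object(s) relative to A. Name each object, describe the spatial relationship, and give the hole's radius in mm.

A is a house frame. The house frame has a circular hole through its front wall. The hole's radius is 476 mm.

The subtracted cylinder has r = 476 mm.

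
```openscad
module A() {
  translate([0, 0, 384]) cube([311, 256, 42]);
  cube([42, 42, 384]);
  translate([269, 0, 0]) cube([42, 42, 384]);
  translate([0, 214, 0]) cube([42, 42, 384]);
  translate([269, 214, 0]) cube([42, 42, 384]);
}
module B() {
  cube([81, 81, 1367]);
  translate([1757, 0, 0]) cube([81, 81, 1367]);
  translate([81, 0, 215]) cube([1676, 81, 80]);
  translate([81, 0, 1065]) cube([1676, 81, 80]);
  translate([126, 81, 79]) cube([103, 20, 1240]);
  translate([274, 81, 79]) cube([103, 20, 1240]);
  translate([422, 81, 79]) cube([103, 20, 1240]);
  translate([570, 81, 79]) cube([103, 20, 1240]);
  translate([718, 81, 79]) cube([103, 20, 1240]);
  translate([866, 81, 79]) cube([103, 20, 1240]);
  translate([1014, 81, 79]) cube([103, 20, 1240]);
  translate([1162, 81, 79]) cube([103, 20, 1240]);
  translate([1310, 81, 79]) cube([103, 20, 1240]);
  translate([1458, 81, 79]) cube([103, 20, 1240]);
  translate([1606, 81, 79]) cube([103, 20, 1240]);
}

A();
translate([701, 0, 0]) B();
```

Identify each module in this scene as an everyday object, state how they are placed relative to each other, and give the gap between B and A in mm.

A is a stool. B is a fence section. The fence section is on the floor beside the stool on its +x side. The gap between the fence section and the stool is 390 mm.

The fence section's nearest face is 390 mm from the stool's +x face.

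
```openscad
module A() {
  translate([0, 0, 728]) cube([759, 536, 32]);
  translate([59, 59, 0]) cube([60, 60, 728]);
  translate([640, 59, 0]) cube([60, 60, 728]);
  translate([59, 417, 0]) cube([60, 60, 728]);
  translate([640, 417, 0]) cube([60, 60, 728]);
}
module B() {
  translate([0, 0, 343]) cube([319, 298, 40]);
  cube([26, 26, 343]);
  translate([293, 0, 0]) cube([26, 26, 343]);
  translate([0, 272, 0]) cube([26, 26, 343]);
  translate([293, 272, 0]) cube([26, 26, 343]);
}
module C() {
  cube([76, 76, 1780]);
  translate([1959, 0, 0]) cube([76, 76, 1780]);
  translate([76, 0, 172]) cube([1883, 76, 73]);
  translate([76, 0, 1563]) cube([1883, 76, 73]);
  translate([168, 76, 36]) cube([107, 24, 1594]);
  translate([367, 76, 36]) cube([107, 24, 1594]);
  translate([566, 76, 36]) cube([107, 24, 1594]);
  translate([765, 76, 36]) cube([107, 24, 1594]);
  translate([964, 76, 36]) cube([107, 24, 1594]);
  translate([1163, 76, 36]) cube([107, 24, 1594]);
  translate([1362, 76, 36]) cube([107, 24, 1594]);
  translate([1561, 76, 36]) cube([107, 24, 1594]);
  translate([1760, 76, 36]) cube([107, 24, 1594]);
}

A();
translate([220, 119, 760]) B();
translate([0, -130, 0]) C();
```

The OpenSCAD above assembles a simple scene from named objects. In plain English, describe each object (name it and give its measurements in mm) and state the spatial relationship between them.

A is a table with a 759×536 mm rectangular top, 32 mm thick, top surface at z = 760 mm, supported by four 60×60 mm square legs, each inset 59 mm from the nearest pair of top edges, running from the floor.

B is a simple wooden stool: a rectangular seat 319 mm (x) by 298 mm (y), 40 mm thick, top face at z = 383 mm, on four square legs, each 26×26 mm in cross-section. The legs rest on z = 0, each flush with a corner of the seat.

C is a fence section. Two 76×76 mm posts, 1780 mm tall, stand on the floor with a clear span of 1883 mm between their inner faces. Two horizontal rails of 76×73 mm section span the gap between the posts with their undersides at z = 172 mm and z = 1563 mm, flush with the posts' −y face. 9 pickets, each 107 mm wide, 24 mm thick and 1594 mm tall, are fixed to the +y face of the rails with their bottoms at z = 36 mm, evenly spaced across the span with equal gaps (rounded down to the nearest mm) at the −x end and between each pair — any rounding remainder accumulates at the +x end.

The stool is on top of the table, centred. The fence section is on the floor beside the table on its −y side.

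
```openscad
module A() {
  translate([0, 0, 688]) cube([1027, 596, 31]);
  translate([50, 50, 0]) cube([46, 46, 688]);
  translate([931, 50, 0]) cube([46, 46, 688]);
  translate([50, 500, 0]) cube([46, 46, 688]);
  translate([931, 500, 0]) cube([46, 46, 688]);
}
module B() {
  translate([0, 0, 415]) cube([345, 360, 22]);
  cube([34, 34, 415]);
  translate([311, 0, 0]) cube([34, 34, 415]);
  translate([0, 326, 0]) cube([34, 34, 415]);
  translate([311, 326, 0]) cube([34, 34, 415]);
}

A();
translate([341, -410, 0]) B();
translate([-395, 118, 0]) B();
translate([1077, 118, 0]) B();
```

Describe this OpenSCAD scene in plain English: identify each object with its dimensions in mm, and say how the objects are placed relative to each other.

A is a table: top 1027 mm (x) × 596 mm (y), 31 mm thick, upper face at z = 719 mm, on four 46×46 mm square legs, each inset 50 mm from the nearest pair of top edges, running from z = 0 to the bottom of the top.

B is a four-legged stool. The seat is 345×360 mm, 22 mm thick, top at z = 437 mm. It stands on four square legs, each 34×34 mm in cross-section, from z = 0 to the seat underside, each flush with a corner of the seat.

Three stools sit around the table at the −y, −x, +x sides.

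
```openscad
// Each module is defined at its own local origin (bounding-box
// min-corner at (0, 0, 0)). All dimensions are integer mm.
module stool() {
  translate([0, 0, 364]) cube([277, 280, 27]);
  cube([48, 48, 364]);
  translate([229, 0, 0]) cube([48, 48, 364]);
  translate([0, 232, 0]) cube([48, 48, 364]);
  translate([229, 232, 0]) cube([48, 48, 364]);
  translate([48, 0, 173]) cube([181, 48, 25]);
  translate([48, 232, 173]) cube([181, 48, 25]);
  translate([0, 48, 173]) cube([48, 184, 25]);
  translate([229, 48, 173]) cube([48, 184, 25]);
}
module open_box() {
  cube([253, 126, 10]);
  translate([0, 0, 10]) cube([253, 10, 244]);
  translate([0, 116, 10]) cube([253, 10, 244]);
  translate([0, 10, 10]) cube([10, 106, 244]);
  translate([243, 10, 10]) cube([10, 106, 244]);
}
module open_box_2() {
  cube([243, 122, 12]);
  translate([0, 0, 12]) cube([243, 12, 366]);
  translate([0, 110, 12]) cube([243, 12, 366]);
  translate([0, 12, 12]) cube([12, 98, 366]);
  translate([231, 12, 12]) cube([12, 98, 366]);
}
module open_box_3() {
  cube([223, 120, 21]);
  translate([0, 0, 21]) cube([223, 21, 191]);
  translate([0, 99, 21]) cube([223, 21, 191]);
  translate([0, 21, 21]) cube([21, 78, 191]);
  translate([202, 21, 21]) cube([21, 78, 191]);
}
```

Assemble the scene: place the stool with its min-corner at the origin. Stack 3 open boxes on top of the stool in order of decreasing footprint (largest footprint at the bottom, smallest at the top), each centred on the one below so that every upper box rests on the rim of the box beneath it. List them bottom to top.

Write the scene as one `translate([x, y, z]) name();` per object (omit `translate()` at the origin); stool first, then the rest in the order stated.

stool();
translate([12, 77, 391]) open_box();
translate([17, 79, 645]) open_box_2();
translate([27, 80, 1023]) open_box_3();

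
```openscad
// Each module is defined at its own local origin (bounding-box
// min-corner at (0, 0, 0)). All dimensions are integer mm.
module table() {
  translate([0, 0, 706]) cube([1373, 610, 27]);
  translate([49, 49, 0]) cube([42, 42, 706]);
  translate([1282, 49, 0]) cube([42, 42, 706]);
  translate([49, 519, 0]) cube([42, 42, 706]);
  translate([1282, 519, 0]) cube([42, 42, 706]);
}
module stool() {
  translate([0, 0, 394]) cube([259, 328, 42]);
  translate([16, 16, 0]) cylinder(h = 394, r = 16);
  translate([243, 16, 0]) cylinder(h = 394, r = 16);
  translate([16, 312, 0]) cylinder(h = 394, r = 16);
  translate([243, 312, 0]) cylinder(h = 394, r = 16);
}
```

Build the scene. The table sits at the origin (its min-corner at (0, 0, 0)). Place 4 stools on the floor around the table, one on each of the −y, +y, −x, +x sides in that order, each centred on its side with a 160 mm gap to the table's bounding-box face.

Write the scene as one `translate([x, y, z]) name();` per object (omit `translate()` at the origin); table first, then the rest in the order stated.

table();
translate([557, -488, 0]) stool();
translate([557, 770, 0]) stool();
translate([-419, 141, 0]) stool();
translate([1533, 141, 0]) stool();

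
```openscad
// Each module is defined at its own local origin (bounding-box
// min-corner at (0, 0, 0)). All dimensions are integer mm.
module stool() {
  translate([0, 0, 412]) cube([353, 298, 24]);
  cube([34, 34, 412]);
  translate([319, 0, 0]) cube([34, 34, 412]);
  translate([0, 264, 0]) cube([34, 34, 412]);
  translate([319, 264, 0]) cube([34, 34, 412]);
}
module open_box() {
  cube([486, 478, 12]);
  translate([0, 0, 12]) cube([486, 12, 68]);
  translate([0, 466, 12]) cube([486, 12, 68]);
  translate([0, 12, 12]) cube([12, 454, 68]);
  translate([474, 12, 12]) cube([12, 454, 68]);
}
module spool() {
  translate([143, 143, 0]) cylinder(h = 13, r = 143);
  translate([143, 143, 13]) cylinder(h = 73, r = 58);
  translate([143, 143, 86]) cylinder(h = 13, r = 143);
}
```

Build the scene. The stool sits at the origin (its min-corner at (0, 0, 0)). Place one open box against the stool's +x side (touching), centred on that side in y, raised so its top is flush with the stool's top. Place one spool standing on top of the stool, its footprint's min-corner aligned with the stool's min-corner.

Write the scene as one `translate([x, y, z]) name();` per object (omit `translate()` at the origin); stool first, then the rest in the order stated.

stool();
translate([353, -90, 356]) open_box();
translate([0, 0, 436]) spool();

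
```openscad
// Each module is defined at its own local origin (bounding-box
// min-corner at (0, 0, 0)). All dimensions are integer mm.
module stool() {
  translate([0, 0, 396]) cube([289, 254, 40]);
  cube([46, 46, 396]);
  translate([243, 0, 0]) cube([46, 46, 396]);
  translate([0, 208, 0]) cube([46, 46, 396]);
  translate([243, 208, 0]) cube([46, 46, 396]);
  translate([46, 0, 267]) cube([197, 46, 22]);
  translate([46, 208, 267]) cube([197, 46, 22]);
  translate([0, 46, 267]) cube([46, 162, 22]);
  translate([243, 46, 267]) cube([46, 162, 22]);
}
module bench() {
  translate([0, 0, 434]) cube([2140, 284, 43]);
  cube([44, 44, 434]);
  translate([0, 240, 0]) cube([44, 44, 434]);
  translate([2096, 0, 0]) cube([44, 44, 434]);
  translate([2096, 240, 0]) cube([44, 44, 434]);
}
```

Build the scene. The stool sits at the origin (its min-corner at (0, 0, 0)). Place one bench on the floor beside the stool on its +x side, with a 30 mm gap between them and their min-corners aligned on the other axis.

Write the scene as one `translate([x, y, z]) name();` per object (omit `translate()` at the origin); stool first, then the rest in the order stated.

stool();
translate([319, 0, 0]) bench();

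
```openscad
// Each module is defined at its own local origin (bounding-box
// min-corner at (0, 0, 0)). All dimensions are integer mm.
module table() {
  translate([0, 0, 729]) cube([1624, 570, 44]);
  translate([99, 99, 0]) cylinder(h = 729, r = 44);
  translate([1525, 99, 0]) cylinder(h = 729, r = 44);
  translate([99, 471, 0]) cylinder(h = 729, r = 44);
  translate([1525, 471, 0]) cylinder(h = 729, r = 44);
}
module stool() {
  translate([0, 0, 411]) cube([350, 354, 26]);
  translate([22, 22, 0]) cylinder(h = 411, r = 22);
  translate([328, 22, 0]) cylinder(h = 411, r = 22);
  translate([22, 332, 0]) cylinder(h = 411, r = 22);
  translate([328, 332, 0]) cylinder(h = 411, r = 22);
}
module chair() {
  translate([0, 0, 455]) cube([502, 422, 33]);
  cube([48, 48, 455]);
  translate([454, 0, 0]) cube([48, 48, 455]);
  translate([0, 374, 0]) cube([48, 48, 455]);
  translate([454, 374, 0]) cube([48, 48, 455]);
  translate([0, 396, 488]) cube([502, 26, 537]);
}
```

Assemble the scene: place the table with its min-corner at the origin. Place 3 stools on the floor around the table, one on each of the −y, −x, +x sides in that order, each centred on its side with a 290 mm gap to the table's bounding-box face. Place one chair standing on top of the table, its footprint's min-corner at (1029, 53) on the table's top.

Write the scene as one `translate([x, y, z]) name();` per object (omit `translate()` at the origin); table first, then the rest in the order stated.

table();
translate([637, -644, 0]) stool();
translate([-640, 108, 0]) stool();
translate([1914, 108, 0]) stool();
translate([1029, 53, 773]) chair();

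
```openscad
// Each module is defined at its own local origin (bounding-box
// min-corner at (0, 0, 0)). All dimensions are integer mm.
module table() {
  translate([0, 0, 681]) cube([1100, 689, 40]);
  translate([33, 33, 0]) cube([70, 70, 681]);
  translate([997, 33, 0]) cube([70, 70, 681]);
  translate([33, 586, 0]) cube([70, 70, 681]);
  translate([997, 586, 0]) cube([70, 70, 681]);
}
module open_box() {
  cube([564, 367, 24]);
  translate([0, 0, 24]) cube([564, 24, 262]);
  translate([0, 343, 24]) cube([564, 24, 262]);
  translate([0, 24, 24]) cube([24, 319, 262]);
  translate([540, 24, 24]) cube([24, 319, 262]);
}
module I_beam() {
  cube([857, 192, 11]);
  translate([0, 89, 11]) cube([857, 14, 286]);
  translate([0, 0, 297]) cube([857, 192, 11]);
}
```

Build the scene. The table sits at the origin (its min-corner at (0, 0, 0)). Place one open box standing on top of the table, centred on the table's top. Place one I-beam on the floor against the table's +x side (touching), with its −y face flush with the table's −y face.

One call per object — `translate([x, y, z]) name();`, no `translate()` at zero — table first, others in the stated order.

table();
translate([268, 161, 721]) open_box();
translate([1100, 0, 0]) I_beam();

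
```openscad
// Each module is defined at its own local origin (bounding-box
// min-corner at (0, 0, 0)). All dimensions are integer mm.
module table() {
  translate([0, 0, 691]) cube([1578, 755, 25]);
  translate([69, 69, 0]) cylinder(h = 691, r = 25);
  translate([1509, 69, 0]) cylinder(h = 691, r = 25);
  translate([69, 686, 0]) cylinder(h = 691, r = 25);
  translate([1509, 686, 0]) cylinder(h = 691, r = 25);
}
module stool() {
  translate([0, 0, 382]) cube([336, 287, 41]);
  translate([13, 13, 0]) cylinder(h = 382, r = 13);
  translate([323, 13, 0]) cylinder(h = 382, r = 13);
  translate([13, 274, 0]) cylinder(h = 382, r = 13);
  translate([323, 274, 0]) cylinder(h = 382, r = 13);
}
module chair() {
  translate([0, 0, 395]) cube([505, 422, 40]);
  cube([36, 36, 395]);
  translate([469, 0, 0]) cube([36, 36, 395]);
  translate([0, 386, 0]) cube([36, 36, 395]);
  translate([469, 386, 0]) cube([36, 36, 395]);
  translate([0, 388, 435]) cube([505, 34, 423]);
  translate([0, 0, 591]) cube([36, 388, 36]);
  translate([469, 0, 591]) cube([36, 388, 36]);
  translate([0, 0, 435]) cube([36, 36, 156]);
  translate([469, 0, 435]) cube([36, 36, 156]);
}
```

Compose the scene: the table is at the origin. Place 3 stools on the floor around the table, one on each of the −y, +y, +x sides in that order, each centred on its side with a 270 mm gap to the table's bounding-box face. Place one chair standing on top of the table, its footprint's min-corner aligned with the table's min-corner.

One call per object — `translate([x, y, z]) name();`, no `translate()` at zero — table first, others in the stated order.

table();
translate([621, -557, 0]) stool();
translate([621, 1025, 0]) stool();
translate([1848, 234, 0]) stool();
translate([0, 0, 716]) chair();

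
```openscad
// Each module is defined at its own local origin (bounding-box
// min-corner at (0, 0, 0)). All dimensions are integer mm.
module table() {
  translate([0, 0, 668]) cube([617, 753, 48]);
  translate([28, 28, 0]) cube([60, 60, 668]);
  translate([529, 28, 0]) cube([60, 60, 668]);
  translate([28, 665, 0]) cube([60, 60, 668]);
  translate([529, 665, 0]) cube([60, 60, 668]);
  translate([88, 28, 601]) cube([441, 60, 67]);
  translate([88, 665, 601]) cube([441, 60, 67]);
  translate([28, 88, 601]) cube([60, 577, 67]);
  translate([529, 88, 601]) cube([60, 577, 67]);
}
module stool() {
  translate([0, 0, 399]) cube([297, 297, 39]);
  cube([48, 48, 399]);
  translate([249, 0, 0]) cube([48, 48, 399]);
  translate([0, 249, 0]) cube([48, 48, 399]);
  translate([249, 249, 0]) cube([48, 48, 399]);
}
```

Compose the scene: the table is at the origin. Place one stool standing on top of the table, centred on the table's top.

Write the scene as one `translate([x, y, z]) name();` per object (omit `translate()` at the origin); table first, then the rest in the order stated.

table();
translate([160, 228, 716]) stool();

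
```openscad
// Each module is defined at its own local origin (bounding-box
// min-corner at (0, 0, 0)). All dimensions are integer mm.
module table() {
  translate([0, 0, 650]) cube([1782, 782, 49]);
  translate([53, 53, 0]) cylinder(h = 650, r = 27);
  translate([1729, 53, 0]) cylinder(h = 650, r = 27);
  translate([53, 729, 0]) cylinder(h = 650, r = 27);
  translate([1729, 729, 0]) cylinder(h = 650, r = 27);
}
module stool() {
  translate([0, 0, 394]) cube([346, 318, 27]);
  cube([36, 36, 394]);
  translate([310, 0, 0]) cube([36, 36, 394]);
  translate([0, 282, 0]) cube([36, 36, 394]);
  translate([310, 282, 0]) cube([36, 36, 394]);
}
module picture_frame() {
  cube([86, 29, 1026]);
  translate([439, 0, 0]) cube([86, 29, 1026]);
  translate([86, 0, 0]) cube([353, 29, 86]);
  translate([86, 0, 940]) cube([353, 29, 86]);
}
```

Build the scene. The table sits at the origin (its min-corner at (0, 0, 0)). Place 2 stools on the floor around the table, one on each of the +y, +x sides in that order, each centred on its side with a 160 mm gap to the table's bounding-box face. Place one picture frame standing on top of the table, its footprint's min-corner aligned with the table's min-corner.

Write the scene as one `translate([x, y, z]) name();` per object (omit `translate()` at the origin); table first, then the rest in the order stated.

table();
translate([718, 942, 0]) stool();
translate([1942, 232, 0]) stool();
translate([0, 0, 699]) picture_frame();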